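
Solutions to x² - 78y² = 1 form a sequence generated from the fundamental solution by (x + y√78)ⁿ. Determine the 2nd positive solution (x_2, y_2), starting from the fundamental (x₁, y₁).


Step 1: Find the fundamental solution (x₁, y₁) of x² - 78y² = 1.
  Expand √78 as a continued fraction. a₀ = ⌊√78⌋ = 8; iterate m_{k+1} = d_k·a_k − m_k, d_{k+1} = (78 − m_{k+1}²)/d_k, a_{k+1} = ⌊(a₀ + m_{k+1})/d_{k+1}⌋ (starting m₀ = 0, d₀ = 1), with convergents p_k = a_k·p_{k-1} + p_{k-2}, q_k = a_k·q_{k-1} + q_{k-2} (p₋₁ = 1, q₋₁ = 0):
  k = 0: a₀ = 8; p₀/q₀ = 8/1; p₀² − 78·q₀² = 64 − 78 = -14.
  k = 1: m = 8, d = 14, a = ⌊(8 + 8)/14⌋ = 1; p/q = (1·8 + 1)/(1·1 + 0) = 9/1; p² − 78·q² = 81 − 78 = 3.
  k = 2: m = 6, d = 3, a = ⌊(8 + 6)/3⌋ = 4; p/q = (4·9 + 8)/(4·1 + 1) = 44/5; p² − 78·q² = 1936 − 1950 = -14.
  k = 3: m = 6, d = 14, a = ⌊(8 + 6)/14⌋ = 1; p/q = (1·44 + 9)/(1·5 + 1) = 53/6; p² − 78·q² = 2809 − 2808 = 1.
  The first convergent with p² − 78·q² = 1 gives the fundamental solution (x₁, y₁) = (53, 6).
Step 2: Apply the recurrence (x_{n+1}, y_{n+1}) = (x₁x_n + 78y₁y_n, x₁y_n + y₁x_n) repeatedly.
  From (x_1, y_1) = (53, 6): x_2 = 53·53 + 78·6·6 = 5617; y_2 = 53·6 + 6·53 = 636.
Step 3: Verify x_2² - 78·y_2² = 31550689 - 31550688 = 1 (should be 1). ✓

(x_1, y_1) = (53, 6); (x_2, y_2) = (5617, 636).


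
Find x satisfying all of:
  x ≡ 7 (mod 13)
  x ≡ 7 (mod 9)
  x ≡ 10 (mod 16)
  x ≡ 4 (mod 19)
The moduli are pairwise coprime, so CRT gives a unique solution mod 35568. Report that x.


Product of moduli M = 13 · 9 · 16 · 19 = 35568.
Merge one congruence at a time:
  Start: x ≡ 7 (mod 13).
  Combine with x ≡ 7 (mod 9); new modulus lcm = 117.
    Write x = 7 + 13·t and substitute into x ≡ 7 (mod 9): 13·t ≡ 7 − 7 = 0 (mod 9).
    Reduce coefficients mod 9: 4·t ≡ 0 (mod 9).
    The inverse of 4 mod 9 is 7 (since 4·7 = 28 = 3·9 + 1), so t ≡ 7·0 = 0 ≡ 0 (mod 9).
    Then x = 7 + 13·0 = 7, valid modulo lcm(13, 9) = 117: x ≡ 7 (mod 117).
  Combine with x ≡ 10 (mod 16); new modulus lcm = 1872.
    Write x = 7 + 117·t and substitute into x ≡ 10 (mod 16): 117·t ≡ 10 − 7 = 3 (mod 16).
    Reduce coefficients mod 16: 5·t ≡ 3 (mod 16).
    The inverse of 5 mod 16 is 13 (since 5·13 = 65 = 4·16 + 1), so t ≡ 13·3 = 39 ≡ 7 (mod 16).
    Then x = 7 + 117·7 = 826, valid modulo lcm(117, 16) = 1872: x ≡ 826 (mod 1872).
  Combine with x ≡ 4 (mod 19); new modulus lcm = 35568.
    Write x = 826 + 1872·t and substitute into x ≡ 4 (mod 19): 1872·t ≡ 4 − 826 = -822 (mod 19).
    Reduce coefficients mod 19: 10·t ≡ 14 (mod 19).
    The inverse of 10 mod 19 is 2 (since 10·2 = 20 = 1·19 + 1), so t ≡ 2·14 = 28 ≡ 9 (mod 19).
    Then x = 826 + 1872·9 = 17674, valid modulo lcm(1872, 19) = 35568: x ≡ 17674 (mod 35568).
Verify against each original: 17674 mod 13 = 7, 17674 mod 9 = 7, 17674 mod 16 = 10, 17674 mod 19 = 4.

x ≡ 17674 (mod 35568).


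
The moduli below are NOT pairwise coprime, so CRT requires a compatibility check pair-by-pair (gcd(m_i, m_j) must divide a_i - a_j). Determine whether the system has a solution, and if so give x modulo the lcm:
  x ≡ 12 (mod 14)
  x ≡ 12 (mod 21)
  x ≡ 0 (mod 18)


Moduli 14, 21, 18 are not pairwise coprime, so CRT works modulo lcm(m_i) when all pairwise compatibility conditions hold.
Pairwise compatibility: gcd(m_i, m_j) must divide a_i - a_j for every pair.
Merge one congruence at a time:
  Start: x ≡ 12 (mod 14).
  Combine with x ≡ 12 (mod 21): gcd(14, 21) = 7; 12 - 12 = 0, which IS divisible by 7, so compatible.
    Write x = 12 + 14·t and substitute into x ≡ 12 (mod 21): 14·t ≡ 12 − 12 = 0 (mod 21).
    Divide the congruence (and modulus) by g = 7: 2·t ≡ 0 (mod 3).
    The inverse of 2 mod 3 is 2 (since 2·2 = 4 = 1·3 + 1), so t ≡ 2·0 = 0 ≡ 0 (mod 3).
    Then x = 12 + 14·0 = 12, valid modulo lcm(14, 21) = 42: x ≡ 12 (mod 42).
  Combine with x ≡ 0 (mod 18): gcd(42, 18) = 6; 0 - 12 = -12, which IS divisible by 6, so compatible.
    Write x = 12 + 42·t and substitute into x ≡ 0 (mod 18): 42·t ≡ 0 − 12 = -12 (mod 18).
    Divide the congruence (and modulus) by g = 6: 7·t ≡ -2 (mod 3).
    Reduce coefficients mod 3: 1·t ≡ 1 (mod 3).
    So t ≡ 1 (mod 3).
    Then x = 12 + 42·1 = 54, valid modulo lcm(42, 18) = 126: x ≡ 54 (mod 126).
Verify: 54 mod 14 = 12, 54 mod 21 = 12, 54 mod 18 = 0.

x ≡ 54 (mod 126).


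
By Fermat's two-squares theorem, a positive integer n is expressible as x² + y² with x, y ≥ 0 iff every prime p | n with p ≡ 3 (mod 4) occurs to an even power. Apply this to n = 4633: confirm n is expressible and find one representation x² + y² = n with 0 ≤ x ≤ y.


Step 1: Factor n = 4633 = 41 · 113.
Step 2: Check the mod-4 condition on each prime factor: 41 ≡ 1 (mod 4), exponent 1; 113 ≡ 1 (mod 4), exponent 1.
All primes ≡ 3 (mod 4) appear to even exponent (or don't appear), so by the two-squares theorem n IS expressible as a sum of two squares.
Step 3: Build a representation. Here n = 41 · 113 is a product of primes ≡ 1 (mod 4). Each prime p ≡ 1 (mod 4) is itself a sum of two squares; find a² by testing p − a² for a perfect square:
  41: 41 − 1² = 40, 41 − 2² = 37, 41 − 3² = 32, 41 − 4² = 25 = 5² ⇒ 41 = 4² + 5².
  113: 113 − 1² = 112, 113 − 2² = 109, 113 − 3² = 104, 113 − 4² = 97, 113 − 5² = 88, 113 − 6² = 77, 113 − 7² = 64 = 8² ⇒ 113 = 7² + 8².
  Combine using the Brahmagupta–Fibonacci identity (a² + b²)(c² + d²) = (ac − bd)² + (ad + bc)² = (ac + bd)² + (ad − bc)²:
  41 · 113 = 4633: from (4² + 5²)(7² + 8²), take (4·7 − 5·8, 4·8 + 5·7) = (28 − 40, 32 + 35) = (-12, 67); dropping signs (only squares matter) gives (12, 67); check 12² + 67² = 144 + 4489 = 4633 ✓.
Step 4: Order so x ≤ y and verify: 12² + 67² = 144 + 4489 = 4633 = n. ✓

n = 4633 = 12² + 67² (one valid representation with x ≤ y).


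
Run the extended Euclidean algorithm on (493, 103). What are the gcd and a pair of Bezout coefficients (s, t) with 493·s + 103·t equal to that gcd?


Euclidean algorithm on (493, 103) — divide until remainder is 0:
  493 = 4 · 103 + 81
  103 = 1 · 81 + 22
  81 = 3 · 22 + 15
  22 = 1 · 15 + 7
  15 = 2 · 7 + 1
  7 = 7 · 1 + 0
gcd(493, 103) = 1.
Track Bezout coefficients alongside the remainders: start with r₀ = 493 = a·1 + b·0 (s = 1, t = 0) and r₁ = 103 = a·0 + b·1 (s = 0, t = 1); each new remainder r_{k+1} = r_{k-1} − q_k·r_k inherits s_{k+1} = s_{k-1} − q_k·s_k, t_{k+1} = t_{k-1} − q_k·t_k, so r_k = a·s_k + b·t_k at every step:
  q = 4: r = 81, s = 1 − 4·0 = 1, t = 0 − 4·1 = -4  (check: 493·1 + 103·(-4) = 81)
  q = 1: r = 22, s = 0 − 1·1 = -1, t = 1 − 1·(-4) = 5  (check: 493·(-1) + 103·5 = 22)
  q = 3: r = 15, s = 1 − 3·(-1) = 4, t = -4 − 3·5 = -19  (check: 493·4 + 103·(-19) = 15)
  q = 1: r = 7, s = -1 − 1·4 = -5, t = 5 − 1·(-19) = 24  (check: 493·(-5) + 103·24 = 7)
  q = 2: r = 1, s = 4 − 2·(-5) = 14, t = -19 − 2·24 = -67  (check: 493·14 + 103·(-67) = 1)
The row with r = 1 (the gcd) gives the Bezout coefficients s = 14, t = -67.
Result: 493 · (14) + 103 · (-67) = 1.

gcd(493, 103) = 1; s = 14, t = -67 (check: 493·14 + 103·(-67) = 1).


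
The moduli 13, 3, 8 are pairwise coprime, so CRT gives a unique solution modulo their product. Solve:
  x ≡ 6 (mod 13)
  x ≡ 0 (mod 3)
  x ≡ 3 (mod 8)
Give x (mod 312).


Moduli 13, 3, 8 are pairwise coprime; by CRT there is a unique solution modulo M = 13 · 3 · 8 = 312.
Solve pairwise, accumulating the modulus:
  Start with x ≡ 6 (mod 13).
  Combine with x ≡ 0 (mod 3): since gcd(13, 3) = 1, we get a unique residue mod 39.
    Write x = 6 + 13·t and substitute into x ≡ 0 (mod 3): 13·t ≡ 0 − 6 = -6 (mod 3).
    Reduce coefficients mod 3: 1·t ≡ 0 (mod 3).
    So t ≡ 0 (mod 3).
    Then x = 6 + 13·0 = 6, valid modulo lcm(13, 3) = 39: x ≡ 6 (mod 39).
  Combine with x ≡ 3 (mod 8): since gcd(39, 8) = 1, we get a unique residue mod 312.
    Write x = 6 + 39·t and substitute into x ≡ 3 (mod 8): 39·t ≡ 3 − 6 = -3 (mod 8).
    Reduce coefficients mod 8: 7·t ≡ 5 (mod 8).
    The inverse of 7 mod 8 is 7 (since 7·7 = 49 = 6·8 + 1), so t ≡ 7·5 = 35 ≡ 3 (mod 8).
    Then x = 6 + 39·3 = 123, valid modulo lcm(39, 8) = 312: x ≡ 123 (mod 312).
Verify: 123 mod 13 = 6 ✓, 123 mod 3 = 0 ✓, 123 mod 8 = 3 ✓.

x ≡ 123 (mod 312).


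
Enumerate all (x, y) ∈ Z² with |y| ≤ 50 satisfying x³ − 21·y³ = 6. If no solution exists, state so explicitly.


The equation is x³ - 21y³ = 6. For fixed y, x³ = 21·y³ + 6, so a solution requires the RHS to be a perfect cube.
Strategy: iterate y from -50 to 50, compute RHS = 21·y³ + 6, and check whether it is a (positive or negative) perfect cube.
Check small values of y:
  y = 0: RHS = 6 is not a perfect cube.
  y = 1: RHS = 27 = (3)³ ⇒ x = 3 works.
  y = -1: RHS = -15 is not a perfect cube.
  y = 2: RHS = 174 is not a perfect cube.
  y = -2: RHS = -162 is not a perfect cube.
  y = 3: RHS = 573 is not a perfect cube.
  y = -3: RHS = -561 is not a perfect cube.
Continuing the search up to |y| = 50 finds no further solutions beyond those listed.
Collected solutions: (3, 1).

Solutions (with |y| ≤ 50): (3, 1).


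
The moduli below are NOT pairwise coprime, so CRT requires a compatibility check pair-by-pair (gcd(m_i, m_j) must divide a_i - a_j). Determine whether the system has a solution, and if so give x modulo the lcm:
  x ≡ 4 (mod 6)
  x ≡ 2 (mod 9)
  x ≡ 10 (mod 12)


Moduli 6, 9, 12 are not pairwise coprime, so CRT works modulo lcm(m_i) when all pairwise compatibility conditions hold.
Pairwise compatibility: gcd(m_i, m_j) must divide a_i - a_j for every pair.
Merge one congruence at a time:
  Start: x ≡ 4 (mod 6).
  Combine with x ≡ 2 (mod 9): gcd(6, 9) = 3, and 2 - 4 = -2 is NOT divisible by 3.
    ⇒ system is inconsistent (no integer solution).

No solution (the system is inconsistent).


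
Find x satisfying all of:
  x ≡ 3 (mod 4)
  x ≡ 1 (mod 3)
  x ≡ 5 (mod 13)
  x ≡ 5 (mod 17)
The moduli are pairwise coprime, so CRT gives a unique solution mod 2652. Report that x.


Product of moduli M = 4 · 3 · 13 · 17 = 2652.
Merge one congruence at a time:
  Start: x ≡ 3 (mod 4).
  Combine with x ≡ 1 (mod 3); new modulus lcm = 12.
    Write x = 3 + 4·t and substitute into x ≡ 1 (mod 3): 4·t ≡ 1 − 3 = -2 (mod 3).
    Reduce coefficients mod 3: 1·t ≡ 1 (mod 3).
    So t ≡ 1 (mod 3).
    Then x = 3 + 4·1 = 7, valid modulo lcm(4, 3) = 12: x ≡ 7 (mod 12).
  Combine with x ≡ 5 (mod 13); new modulus lcm = 156.
    Write x = 7 + 12·t and substitute into x ≡ 5 (mod 13): 12·t ≡ 5 − 7 = -2 (mod 13).
    Reduce coefficients mod 13: 12·t ≡ 11 (mod 13).
    The inverse of 12 mod 13 is 12 (since 12·12 = 144 = 11·13 + 1), so t ≡ 12·11 = 132 ≡ 2 (mod 13).
    Then x = 7 + 12·2 = 31, valid modulo lcm(12, 13) = 156: x ≡ 31 (mod 156).
  Combine with x ≡ 5 (mod 17); new modulus lcm = 2652.
    Write x = 31 + 156·t and substitute into x ≡ 5 (mod 17): 156·t ≡ 5 − 31 = -26 (mod 17).
    Reduce coefficients mod 17: 3·t ≡ 8 (mod 17).
    The inverse of 3 mod 17 is 6 (since 3·6 = 18 = 1·17 + 1), so t ≡ 6·8 = 48 ≡ 14 (mod 17).
    Then x = 31 + 156·14 = 2215, valid modulo lcm(156, 17) = 2652: x ≡ 2215 (mod 2652).
Verify against each original: 2215 mod 4 = 3, 2215 mod 3 = 1, 2215 mod 13 = 5, 2215 mod 17 = 5.

x ≡ 2215 (mod 2652).


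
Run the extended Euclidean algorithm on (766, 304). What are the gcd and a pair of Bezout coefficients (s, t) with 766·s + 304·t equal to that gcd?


Euclidean algorithm on (766, 304) — divide until remainder is 0:
  766 = 2 · 304 + 158
  304 = 1 · 158 + 146
  158 = 1 · 146 + 12
  146 = 12 · 12 + 2
  12 = 6 · 2 + 0
gcd(766, 304) = 2.
Track Bezout coefficients alongside the remainders: start with r₀ = 766 = a·1 + b·0 (s = 1, t = 0) and r₁ = 304 = a·0 + b·1 (s = 0, t = 1); each new remainder r_{k+1} = r_{k-1} − q_k·r_k inherits s_{k+1} = s_{k-1} − q_k·s_k, t_{k+1} = t_{k-1} − q_k·t_k, so r_k = a·s_k + b·t_k at every step:
  q = 2: r = 158, s = 1 − 2·0 = 1, t = 0 − 2·1 = -2  (check: 766·1 + 304·(-2) = 158)
  q = 1: r = 146, s = 0 − 1·1 = -1, t = 1 − 1·(-2) = 3  (check: 766·(-1) + 304·3 = 146)
  q = 1: r = 12, s = 1 − 1·(-1) = 2, t = -2 − 1·3 = -5  (check: 766·2 + 304·(-5) = 12)
  q = 12: r = 2, s = -1 − 12·2 = -25, t = 3 − 12·(-5) = 63  (check: 766·(-25) + 304·63 = 2)
The row with r = 2 (the gcd) gives the Bezout coefficients s = -25, t = 63.
Result: 766 · (-25) + 304 · (63) = 2.

gcd(766, 304) = 2; s = -25, t = 63 (check: 766·(-25) + 304·63 = 2).


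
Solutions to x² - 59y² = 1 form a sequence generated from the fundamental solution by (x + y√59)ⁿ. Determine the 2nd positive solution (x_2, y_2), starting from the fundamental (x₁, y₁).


Step 1: Find the fundamental solution (x₁, y₁) of x² - 59y² = 1.
  Expand √59 as a continued fraction. a₀ = ⌊√59⌋ = 7; iterate m_{k+1} = d_k·a_k − m_k, d_{k+1} = (59 − m_{k+1}²)/d_k, a_{k+1} = ⌊(a₀ + m_{k+1})/d_{k+1}⌋ (starting m₀ = 0, d₀ = 1), with convergents p_k = a_k·p_{k-1} + p_{k-2}, q_k = a_k·q_{k-1} + q_{k-2} (p₋₁ = 1, q₋₁ = 0):
  k = 0: a₀ = 7; p₀/q₀ = 7/1; p₀² − 59·q₀² = 49 − 59 = -10.
  k = 1: m = 7, d = 10, a = ⌊(7 + 7)/10⌋ = 1; p/q = (1·7 + 1)/(1·1 + 0) = 8/1; p² − 59·q² = 64 − 59 = 5.
  k = 2: m = 3, d = 5, a = ⌊(7 + 3)/5⌋ = 2; p/q = (2·8 + 7)/(2·1 + 1) = 23/3; p² − 59·q² = 529 − 531 = -2.
  k = 3: m = 7, d = 2, a = ⌊(7 + 7)/2⌋ = 7; p/q = (7·23 + 8)/(7·3 + 1) = 169/22; p² − 59·q² = 28561 − 28556 = 5.
  k = 4: m = 7, d = 5, a = ⌊(7 + 7)/5⌋ = 2; p/q = (2·169 + 23)/(2·22 + 3) = 361/47; p² − 59·q² = 130321 − 130331 = -10.
  k = 5: m = 3, d = 10, a = ⌊(7 + 3)/10⌋ = 1; p/q = (1·361 + 169)/(1·47 + 22) = 530/69; p² − 59·q² = 280900 − 280899 = 1.
  The first convergent with p² − 59·q² = 1 gives the fundamental solution (x₁, y₁) = (530, 69).
Step 2: Apply the recurrence (x_{n+1}, y_{n+1}) = (x₁x_n + 59y₁y_n, x₁y_n + y₁x_n) repeatedly.
  From (x_1, y_1) = (530, 69): x_2 = 530·530 + 59·69·69 = 561799; y_2 = 530·69 + 69·530 = 73140.
Step 3: Verify x_2² - 59·y_2² = 315618116401 - 315618116400 = 1 (should be 1). ✓

(x_1, y_1) = (530, 69); (x_2, y_2) = (561799, 73140).


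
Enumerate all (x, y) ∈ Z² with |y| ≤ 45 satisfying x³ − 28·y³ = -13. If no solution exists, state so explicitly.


The equation is x³ - 28y³ = -13. For fixed y, x³ = 28·y³ − 13, so a solution requires the RHS to be a perfect cube.
Strategy: iterate y from -45 to 45, compute RHS = 28·y³ − 13, and check whether it is a (positive or negative) perfect cube.
Check small values of y:
  y = 0: RHS = -13 is not a perfect cube.
  y = 1: RHS = 15 is not a perfect cube.
  y = -1: RHS = -41 is not a perfect cube.
  y = 2: RHS = 211 is not a perfect cube.
  y = -2: RHS = -237 is not a perfect cube.
  y = 3: RHS = 743 is not a perfect cube.
  y = -3: RHS = -769 is not a perfect cube.
Continuing the search up to |y| = 45 finds no solutions either.
No (x, y) in the scanned range satisfies the equation.

No integer solutions with |y| ≤ 45.


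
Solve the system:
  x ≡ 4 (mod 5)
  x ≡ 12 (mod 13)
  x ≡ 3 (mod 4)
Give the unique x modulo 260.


Moduli 5, 13, 4 are pairwise coprime; by CRT there is a unique solution modulo M = 5 · 13 · 4 = 260.
Solve pairwise, accumulating the modulus:
  Start with x ≡ 4 (mod 5).
  Combine with x ≡ 12 (mod 13): since gcd(5, 13) = 1, we get a unique residue mod 65.
    Write x = 4 + 5·t and substitute into x ≡ 12 (mod 13): 5·t ≡ 12 − 4 = 8 (mod 13).
    The inverse of 5 mod 13 is 8 (since 5·8 = 40 = 3·13 + 1), so t ≡ 8·8 = 64 ≡ 12 (mod 13).
    Then x = 4 + 5·12 = 64, valid modulo lcm(5, 13) = 65: x ≡ 64 (mod 65).
  Combine with x ≡ 3 (mod 4): since gcd(65, 4) = 1, we get a unique residue mod 260.
    Write x = 64 + 65·t and substitute into x ≡ 3 (mod 4): 65·t ≡ 3 − 64 = -61 (mod 4).
    Reduce coefficients mod 4: 1·t ≡ 3 (mod 4).
    So t ≡ 3 (mod 4).
    Then x = 64 + 65·3 = 259, valid modulo lcm(65, 4) = 260: x ≡ 259 (mod 260).
Verify: 259 mod 5 = 4 ✓, 259 mod 13 = 12 ✓, 259 mod 4 = 3 ✓.

x ≡ 259 (mod 260).


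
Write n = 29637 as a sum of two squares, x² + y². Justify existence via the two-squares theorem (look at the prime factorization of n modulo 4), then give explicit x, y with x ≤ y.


Step 1: Factor n = 29637 = 3^2 · 37 · 89.
Step 2: Check the mod-4 condition on each prime factor: 3 ≡ 3 (mod 4), exponent 2 (must be even); 37 ≡ 1 (mod 4), exponent 1; 89 ≡ 1 (mod 4), exponent 1.
All primes ≡ 3 (mod 4) appear to even exponent (or don't appear), so by the two-squares theorem n IS expressible as a sum of two squares.
Step 3: Build a representation. Group n = k² · m with k = 3 and m = 37 · 89 = 3293 (a product of primes ≡ 1 (mod 4)); a representation of m scales to one of n via (k·x)² + (k·y)² = k²(x² + y²). Each prime p ≡ 1 (mod 4) is itself a sum of two squares; find a² by testing p − a² for a perfect square:
  37: 37 − 1² = 36 = 6² ⇒ 37 = 1² + 6².
  89: 89 − 1² = 88, 89 − 2² = 85, 89 − 3² = 80, 89 − 4² = 73, 89 − 5² = 64 = 8² ⇒ 89 = 5² + 8².
  Combine using the Brahmagupta–Fibonacci identity (a² + b²)(c² + d²) = (ac − bd)² + (ad + bc)² = (ac + bd)² + (ad − bc)²:
  37 · 89 = 3293: from (1² + 6²)(5² + 8²), take (1·5 − 6·8, 1·8 + 6·5) = (5 − 48, 8 + 30) = (-43, 38); dropping signs (only squares matter) gives (43, 38); check 43² + 38² = 1849 + 1444 = 3293 ✓.
  Scale by k = 3: (3·43, 3·38) = (129, 114).
Step 4: Order so x ≤ y and verify: 114² + 129² = 12996 + 16641 = 29637 = n. ✓

n = 29637 = 114² + 129² (one valid representation with x ≤ y).


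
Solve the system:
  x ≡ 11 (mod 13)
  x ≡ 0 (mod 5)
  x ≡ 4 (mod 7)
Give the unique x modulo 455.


Moduli 13, 5, 7 are pairwise coprime; by CRT there is a unique solution modulo M = 13 · 5 · 7 = 455.
Solve pairwise, accumulating the modulus:
  Start with x ≡ 11 (mod 13).
  Combine with x ≡ 0 (mod 5): since gcd(13, 5) = 1, we get a unique residue mod 65.
    Write x = 11 + 13·t and substitute into x ≡ 0 (mod 5): 13·t ≡ 0 − 11 = -11 (mod 5).
    Reduce coefficients mod 5: 3·t ≡ 4 (mod 5).
    The inverse of 3 mod 5 is 2 (since 3·2 = 6 = 1·5 + 1), so t ≡ 2·4 = 8 ≡ 3 (mod 5).
    Then x = 11 + 13·3 = 50, valid modulo lcm(13, 5) = 65: x ≡ 50 (mod 65).
  Combine with x ≡ 4 (mod 7): since gcd(65, 7) = 1, we get a unique residue mod 455.
    Write x = 50 + 65·t and substitute into x ≡ 4 (mod 7): 65·t ≡ 4 − 50 = -46 (mod 7).
    Reduce coefficients mod 7: 2·t ≡ 3 (mod 7).
    The inverse of 2 mod 7 is 4 (since 2·4 = 8 = 1·7 + 1), so t ≡ 4·3 = 12 ≡ 5 (mod 7).
    Then x = 50 + 65·5 = 375, valid modulo lcm(65, 7) = 455: x ≡ 375 (mod 455).
Verify: 375 mod 13 = 11 ✓, 375 mod 5 = 0 ✓, 375 mod 7 = 4 ✓.

x ≡ 375 (mod 455).


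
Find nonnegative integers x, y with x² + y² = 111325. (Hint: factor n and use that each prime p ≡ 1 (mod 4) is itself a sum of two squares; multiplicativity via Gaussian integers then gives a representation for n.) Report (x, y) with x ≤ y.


Step 1: Factor n = 111325 = 5^2 · 61 · 73.
Step 2: Check the mod-4 condition on each prime factor: 5 ≡ 1 (mod 4), exponent 2; 61 ≡ 1 (mod 4), exponent 1; 73 ≡ 1 (mod 4), exponent 1.
All primes ≡ 3 (mod 4) appear to even exponent (or don't appear), so by the two-squares theorem n IS expressible as a sum of two squares.
Step 3: Build a representation. Group n = k² · m with k = 5 and m = 61 · 73 = 4453 (a product of primes ≡ 1 (mod 4)); a representation of m scales to one of n via (k·x)² + (k·y)² = k²(x² + y²). Each prime p ≡ 1 (mod 4) is itself a sum of two squares; find a² by testing p − a² for a perfect square:
  61: 61 − 1² = 60, 61 − 2² = 57, 61 − 3² = 52, 61 − 4² = 45, 61 − 5² = 36 = 6² ⇒ 61 = 5² + 6².
  73: 73 − 1² = 72, 73 − 2² = 69, 73 − 3² = 64 = 8² ⇒ 73 = 3² + 8².
  Combine using the Brahmagupta–Fibonacci identity (a² + b²)(c² + d²) = (ac − bd)² + (ad + bc)² = (ac + bd)² + (ad − bc)²:
  61 · 73 = 4453: from (5² + 6²)(3² + 8²), take (5·3 − 6·8, 5·8 + 6·3) = (15 − 48, 40 + 18) = (-33, 58); dropping signs (only squares matter) gives (33, 58); check 33² + 58² = 1089 + 3364 = 4453 ✓.
  Scale by k = 5: (5·33, 5·58) = (165, 290).
Step 4: Order so x ≤ y and verify: 165² + 290² = 27225 + 84100 = 111325 = n. ✓

n = 111325 = 165² + 290² (one valid representation with x ≤ y).


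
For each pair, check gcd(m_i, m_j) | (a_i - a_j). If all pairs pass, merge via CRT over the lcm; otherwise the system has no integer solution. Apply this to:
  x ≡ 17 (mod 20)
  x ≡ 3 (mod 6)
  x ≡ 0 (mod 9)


Moduli 20, 6, 9 are not pairwise coprime, so CRT works modulo lcm(m_i) when all pairwise compatibility conditions hold.
Pairwise compatibility: gcd(m_i, m_j) must divide a_i - a_j for every pair.
Merge one congruence at a time:
  Start: x ≡ 17 (mod 20).
  Combine with x ≡ 3 (mod 6): gcd(20, 6) = 2; 3 - 17 = -14, which IS divisible by 2, so compatible.
    Write x = 17 + 20·t and substitute into x ≡ 3 (mod 6): 20·t ≡ 3 − 17 = -14 (mod 6).
    Divide the congruence (and modulus) by g = 2: 10·t ≡ -7 (mod 3).
    Reduce coefficients mod 3: 1·t ≡ 2 (mod 3).
    So t ≡ 2 (mod 3).
    Then x = 17 + 20·2 = 57, valid modulo lcm(20, 6) = 60: x ≡ 57 (mod 60).
  Combine with x ≡ 0 (mod 9): gcd(60, 9) = 3; 0 - 57 = -57, which IS divisible by 3, so compatible.
    Write x = 57 + 60·t and substitute into x ≡ 0 (mod 9): 60·t ≡ 0 − 57 = -57 (mod 9).
    Divide the congruence (and modulus) by g = 3: 20·t ≡ -19 (mod 3).
    Reduce coefficients mod 3: 2·t ≡ 2 (mod 3).
    The inverse of 2 mod 3 is 2 (since 2·2 = 4 = 1·3 + 1), so t ≡ 2·2 = 4 ≡ 1 (mod 3).
    Then x = 57 + 60·1 = 117, valid modulo lcm(60, 9) = 180: x ≡ 117 (mod 180).
Verify: 117 mod 20 = 17, 117 mod 6 = 3, 117 mod 9 = 0.

x ≡ 117 (mod 180).


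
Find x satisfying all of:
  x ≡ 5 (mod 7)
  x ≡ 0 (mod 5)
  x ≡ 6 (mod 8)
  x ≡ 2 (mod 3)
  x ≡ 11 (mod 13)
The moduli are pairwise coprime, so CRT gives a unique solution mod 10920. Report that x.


Product of moduli M = 7 · 5 · 8 · 3 · 13 = 10920.
Merge one congruence at a time:
  Start: x ≡ 5 (mod 7).
  Combine with x ≡ 0 (mod 5); new modulus lcm = 35.
    Write x = 5 + 7·t and substitute into x ≡ 0 (mod 5): 7·t ≡ 0 − 5 = -5 (mod 5).
    Reduce coefficients mod 5: 2·t ≡ 0 (mod 5).
    The inverse of 2 mod 5 is 3 (since 2·3 = 6 = 1·5 + 1), so t ≡ 3·0 = 0 ≡ 0 (mod 5).
    Then x = 5 + 7·0 = 5, valid modulo lcm(7, 5) = 35: x ≡ 5 (mod 35).
  Combine with x ≡ 6 (mod 8); new modulus lcm = 280.
    Write x = 5 + 35·t and substitute into x ≡ 6 (mod 8): 35·t ≡ 6 − 5 = 1 (mod 8).
    Reduce coefficients mod 8: 3·t ≡ 1 (mod 8).
    The inverse of 3 mod 8 is 3 (since 3·3 = 9 = 1·8 + 1), so t ≡ 3·1 = 3 ≡ 3 (mod 8).
    Then x = 5 + 35·3 = 110, valid modulo lcm(35, 8) = 280: x ≡ 110 (mod 280).
  Combine with x ≡ 2 (mod 3); new modulus lcm = 840.
    Write x = 110 + 280·t and substitute into x ≡ 2 (mod 3): 280·t ≡ 2 − 110 = -108 (mod 3).
    Reduce coefficients mod 3: 1·t ≡ 0 (mod 3).
    So t ≡ 0 (mod 3).
    Then x = 110 + 280·0 = 110, valid modulo lcm(280, 3) = 840: x ≡ 110 (mod 840).
  Combine with x ≡ 11 (mod 13); new modulus lcm = 10920.
    Write x = 110 + 840·t and substitute into x ≡ 11 (mod 13): 840·t ≡ 11 − 110 = -99 (mod 13).
    Reduce coefficients mod 13: 8·t ≡ 5 (mod 13).
    The inverse of 8 mod 13 is 5 (since 8·5 = 40 = 3·13 + 1), so t ≡ 5·5 = 25 ≡ 12 (mod 13).
    Then x = 110 + 840·12 = 10190, valid modulo lcm(840, 13) = 10920: x ≡ 10190 (mod 10920).
Verify against each original: 10190 mod 7 = 5, 10190 mod 5 = 0, 10190 mod 8 = 6, 10190 mod 3 = 2, 10190 mod 13 = 11.

x ≡ 10190 (mod 10920).


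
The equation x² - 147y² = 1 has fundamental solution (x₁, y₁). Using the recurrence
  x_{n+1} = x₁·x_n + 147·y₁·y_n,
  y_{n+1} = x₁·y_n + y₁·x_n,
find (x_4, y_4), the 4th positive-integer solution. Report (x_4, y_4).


Step 1: Find the fundamental solution (x₁, y₁) of x² - 147y² = 1.
  Expand √147 as a continued fraction. a₀ = ⌊√147⌋ = 12; iterate m_{k+1} = d_k·a_k − m_k, d_{k+1} = (147 − m_{k+1}²)/d_k, a_{k+1} = ⌊(a₀ + m_{k+1})/d_{k+1}⌋ (starting m₀ = 0, d₀ = 1), with convergents p_k = a_k·p_{k-1} + p_{k-2}, q_k = a_k·q_{k-1} + q_{k-2} (p₋₁ = 1, q₋₁ = 0):
  k = 0: a₀ = 12; p₀/q₀ = 12/1; p₀² − 147·q₀² = 144 − 147 = -3.
  k = 1: m = 12, d = 3, a = ⌊(12 + 12)/3⌋ = 8; p/q = (8·12 + 1)/(8·1 + 0) = 97/8; p² − 147·q² = 9409 − 9408 = 1.
  The first convergent with p² − 147·q² = 1 gives the fundamental solution (x₁, y₁) = (97, 8).
Step 2: Apply the recurrence (x_{n+1}, y_{n+1}) = (x₁x_n + 147y₁y_n, x₁y_n + y₁x_n) repeatedly.
  From (x_1, y_1) = (97, 8): x_2 = 97·97 + 147·8·8 = 18817; y_2 = 97·8 + 8·97 = 1552.
  From (x_2, y_2) = (18817, 1552): x_3 = 97·18817 + 147·8·1552 = 3650401; y_3 = 97·1552 + 8·18817 = 301080.
  From (x_3, y_3) = (3650401, 301080): x_4 = 97·3650401 + 147·8·301080 = 708158977; y_4 = 97·301080 + 8·3650401 = 58407968.
Step 3: Verify x_4² - 147·y_4² = 501489136705686529 - 501489136705686528 = 1 (should be 1). ✓

(x_1, y_1) = (97, 8); (x_4, y_4) = (708158977, 58407968).


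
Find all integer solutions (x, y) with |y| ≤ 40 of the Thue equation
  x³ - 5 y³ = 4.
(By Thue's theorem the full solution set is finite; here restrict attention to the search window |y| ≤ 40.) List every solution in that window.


The equation is x³ - 5y³ = 4. For fixed y, x³ = 5·y³ + 4, so a solution requires the RHS to be a perfect cube.
Strategy: iterate y from -40 to 40, compute RHS = 5·y³ + 4, and check whether it is a (positive or negative) perfect cube.
Check small values of y:
  y = 0: RHS = 4 is not a perfect cube.
  y = 1: RHS = 9 is not a perfect cube.
  y = -1: RHS = -1 = (-1)³ ⇒ x = -1 works.
  y = 2: RHS = 44 is not a perfect cube.
  y = -2: RHS = -36 is not a perfect cube.
  y = 3: RHS = 139 is not a perfect cube.
  y = -3: RHS = -131 is not a perfect cube.
Continuing the search up to |y| = 40 finds no further solutions beyond those listed.
Collected solutions: (-1, -1).

Solutions (with |y| ≤ 40): (-1, -1).


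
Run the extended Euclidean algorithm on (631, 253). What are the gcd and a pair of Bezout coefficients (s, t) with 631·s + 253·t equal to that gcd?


Euclidean algorithm on (631, 253) — divide until remainder is 0:
  631 = 2 · 253 + 125
  253 = 2 · 125 + 3
  125 = 41 · 3 + 2
  3 = 1 · 2 + 1
  2 = 2 · 1 + 0
gcd(631, 253) = 1.
Track Bezout coefficients alongside the remainders: start with r₀ = 631 = a·1 + b·0 (s = 1, t = 0) and r₁ = 253 = a·0 + b·1 (s = 0, t = 1); each new remainder r_{k+1} = r_{k-1} − q_k·r_k inherits s_{k+1} = s_{k-1} − q_k·s_k, t_{k+1} = t_{k-1} − q_k·t_k, so r_k = a·s_k + b·t_k at every step:
  q = 2: r = 125, s = 1 − 2·0 = 1, t = 0 − 2·1 = -2  (check: 631·1 + 253·(-2) = 125)
  q = 2: r = 3, s = 0 − 2·1 = -2, t = 1 − 2·(-2) = 5  (check: 631·(-2) + 253·5 = 3)
  q = 41: r = 2, s = 1 − 41·(-2) = 83, t = -2 − 41·5 = -207  (check: 631·83 + 253·(-207) = 2)
  q = 1: r = 1, s = -2 − 1·83 = -85, t = 5 − 1·(-207) = 212  (check: 631·(-85) + 253·212 = 1)
The row with r = 1 (the gcd) gives the Bezout coefficients s = -85, t = 212.
Result: 631 · (-85) + 253 · (212) = 1.

gcd(631, 253) = 1; s = -85, t = 212 (check: 631·(-85) + 253·212 = 1).


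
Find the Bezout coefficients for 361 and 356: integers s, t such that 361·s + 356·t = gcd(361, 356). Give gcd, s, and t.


Euclidean algorithm on (361, 356) — divide until remainder is 0:
  361 = 1 · 356 + 5
  356 = 71 · 5 + 1
  5 = 5 · 1 + 0
gcd(361, 356) = 1.
Track Bezout coefficients alongside the remainders: start with r₀ = 361 = a·1 + b·0 (s = 1, t = 0) and r₁ = 356 = a·0 + b·1 (s = 0, t = 1); each new remainder r_{k+1} = r_{k-1} − q_k·r_k inherits s_{k+1} = s_{k-1} − q_k·s_k, t_{k+1} = t_{k-1} − q_k·t_k, so r_k = a·s_k + b·t_k at every step:
  q = 1: r = 5, s = 1 − 1·0 = 1, t = 0 − 1·1 = -1  (check: 361·1 + 356·(-1) = 5)
  q = 71: r = 1, s = 0 − 71·1 = -71, t = 1 − 71·(-1) = 72  (check: 361·(-71) + 356·72 = 1)
The row with r = 1 (the gcd) gives the Bezout coefficients s = -71, t = 72.
Result: 361 · (-71) + 356 · (72) = 1.

gcd(361, 356) = 1; s = -71, t = 72 (check: 361·(-71) + 356·72 = 1).


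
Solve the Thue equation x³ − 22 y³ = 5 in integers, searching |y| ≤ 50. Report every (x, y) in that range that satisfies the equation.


The equation is x³ - 22y³ = 5. For fixed y, x³ = 22·y³ + 5, so a solution requires the RHS to be a perfect cube.
Strategy: iterate y from -50 to 50, compute RHS = 22·y³ + 5, and check whether it is a (positive or negative) perfect cube.
Check small values of y:
  y = 0: RHS = 5 is not a perfect cube.
  y = 1: RHS = 27 = (3)³ ⇒ x = 3 works.
  y = -1: RHS = -17 is not a perfect cube.
  y = 2: RHS = 181 is not a perfect cube.
  y = -2: RHS = -171 is not a perfect cube.
  y = 3: RHS = 599 is not a perfect cube.
  y = -3: RHS = -589 is not a perfect cube.
Continuing the search up to |y| = 50 finds no further solutions beyond those listed.
Collected solutions: (3, 1).

Solutions (with |y| ≤ 50): (3, 1).


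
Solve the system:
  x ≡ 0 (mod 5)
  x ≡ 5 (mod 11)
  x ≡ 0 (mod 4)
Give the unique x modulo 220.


Moduli 5, 11, 4 are pairwise coprime; by CRT there is a unique solution modulo M = 5 · 11 · 4 = 220.
Solve pairwise, accumulating the modulus:
  Start with x ≡ 0 (mod 5).
  Combine with x ≡ 5 (mod 11): since gcd(5, 11) = 1, we get a unique residue mod 55.
    Write x = 0 + 5·t and substitute into x ≡ 5 (mod 11): 5·t ≡ 5 − 0 = 5 (mod 11).
    The inverse of 5 mod 11 is 9 (since 5·9 = 45 = 4·11 + 1), so t ≡ 9·5 = 45 ≡ 1 (mod 11).
    Then x = 0 + 5·1 = 5, valid modulo lcm(5, 11) = 55: x ≡ 5 (mod 55).
  Combine with x ≡ 0 (mod 4): since gcd(55, 4) = 1, we get a unique residue mod 220.
    Write x = 5 + 55·t and substitute into x ≡ 0 (mod 4): 55·t ≡ 0 − 5 = -5 (mod 4).
    Reduce coefficients mod 4: 3·t ≡ 3 (mod 4).
    The inverse of 3 mod 4 is 3 (since 3·3 = 9 = 2·4 + 1), so t ≡ 3·3 = 9 ≡ 1 (mod 4).
    Then x = 5 + 55·1 = 60, valid modulo lcm(55, 4) = 220: x ≡ 60 (mod 220).
Verify: 60 mod 5 = 0 ✓, 60 mod 11 = 5 ✓, 60 mod 4 = 0 ✓.

x ≡ 60 (mod 220).


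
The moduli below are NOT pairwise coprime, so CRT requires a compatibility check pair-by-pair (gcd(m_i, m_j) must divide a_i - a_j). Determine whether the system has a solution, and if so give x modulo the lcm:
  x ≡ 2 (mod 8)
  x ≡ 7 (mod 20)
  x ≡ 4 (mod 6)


Moduli 8, 20, 6 are not pairwise coprime, so CRT works modulo lcm(m_i) when all pairwise compatibility conditions hold.
Pairwise compatibility: gcd(m_i, m_j) must divide a_i - a_j for every pair.
Merge one congruence at a time:
  Start: x ≡ 2 (mod 8).
  Combine with x ≡ 7 (mod 20): gcd(8, 20) = 4, and 7 - 2 = 5 is NOT divisible by 4.
    ⇒ system is inconsistent (no integer solution).

No solution (the system is inconsistent).


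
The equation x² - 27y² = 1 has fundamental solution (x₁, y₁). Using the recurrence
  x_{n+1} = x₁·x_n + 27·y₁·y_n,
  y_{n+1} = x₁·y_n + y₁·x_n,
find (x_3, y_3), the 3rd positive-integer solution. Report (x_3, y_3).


Step 1: Find the fundamental solution (x₁, y₁) of x² - 27y² = 1.
  Expand √27 as a continued fraction. a₀ = ⌊√27⌋ = 5; iterate m_{k+1} = d_k·a_k − m_k, d_{k+1} = (27 − m_{k+1}²)/d_k, a_{k+1} = ⌊(a₀ + m_{k+1})/d_{k+1}⌋ (starting m₀ = 0, d₀ = 1), with convergents p_k = a_k·p_{k-1} + p_{k-2}, q_k = a_k·q_{k-1} + q_{k-2} (p₋₁ = 1, q₋₁ = 0):
  k = 0: a₀ = 5; p₀/q₀ = 5/1; p₀² − 27·q₀² = 25 − 27 = -2.
  k = 1: m = 5, d = 2, a = ⌊(5 + 5)/2⌋ = 5; p/q = (5·5 + 1)/(5·1 + 0) = 26/5; p² − 27·q² = 676 − 675 = 1.
  The first convergent with p² − 27·q² = 1 gives the fundamental solution (x₁, y₁) = (26, 5).
Step 2: Apply the recurrence (x_{n+1}, y_{n+1}) = (x₁x_n + 27y₁y_n, x₁y_n + y₁x_n) repeatedly.
  From (x_1, y_1) = (26, 5): x_2 = 26·26 + 27·5·5 = 1351; y_2 = 26·5 + 5·26 = 260.
  From (x_2, y_2) = (1351, 260): x_3 = 26·1351 + 27·5·260 = 70226; y_3 = 26·260 + 5·1351 = 13515.
Step 3: Verify x_3² - 27·y_3² = 4931691076 - 4931691075 = 1 (should be 1). ✓

(x_1, y_1) = (26, 5); (x_3, y_3) = (70226, 13515).


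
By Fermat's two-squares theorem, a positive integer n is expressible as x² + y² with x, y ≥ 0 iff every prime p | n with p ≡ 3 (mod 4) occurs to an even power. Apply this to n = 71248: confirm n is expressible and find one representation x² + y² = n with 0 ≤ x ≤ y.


Step 1: Factor n = 71248 = 2^4 · 61 · 73.
Step 2: Check the mod-4 condition on each prime factor: 2 = 2 (special); 61 ≡ 1 (mod 4), exponent 1; 73 ≡ 1 (mod 4), exponent 1.
All primes ≡ 3 (mod 4) appear to even exponent (or don't appear), so by the two-squares theorem n IS expressible as a sum of two squares.
Step 3: Build a representation. Group n = k² · m with k = 4 and m = 61 · 73 = 4453 (a product of primes ≡ 1 (mod 4)); a representation of m scales to one of n via (k·x)² + (k·y)² = k²(x² + y²). Each prime p ≡ 1 (mod 4) is itself a sum of two squares; find a² by testing p − a² for a perfect square:
  61: 61 − 1² = 60, 61 − 2² = 57, 61 − 3² = 52, 61 − 4² = 45, 61 − 5² = 36 = 6² ⇒ 61 = 5² + 6².
  73: 73 − 1² = 72, 73 − 2² = 69, 73 − 3² = 64 = 8² ⇒ 73 = 3² + 8².
  Combine using the Brahmagupta–Fibonacci identity (a² + b²)(c² + d²) = (ac − bd)² + (ad + bc)² = (ac + bd)² + (ad − bc)²:
  61 · 73 = 4453: from (5² + 6²)(3² + 8²), take (5·3 − 6·8, 5·8 + 6·3) = (15 − 48, 40 + 18) = (-33, 58); dropping signs (only squares matter) gives (33, 58); check 33² + 58² = 1089 + 3364 = 4453 ✓.
  Scale by k = 4: (4·33, 4·58) = (132, 232).
Step 4: Order so x ≤ y and verify: 132² + 232² = 17424 + 53824 = 71248 = n. ✓

n = 71248 = 132² + 232² (one valid representation with x ≤ y).


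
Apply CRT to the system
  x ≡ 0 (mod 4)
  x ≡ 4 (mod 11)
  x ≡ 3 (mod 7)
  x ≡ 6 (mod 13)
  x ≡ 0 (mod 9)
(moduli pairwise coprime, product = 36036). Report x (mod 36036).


Product of moduli M = 4 · 11 · 7 · 13 · 9 = 36036.
Merge one congruence at a time:
  Start: x ≡ 0 (mod 4).
  Combine with x ≡ 4 (mod 11); new modulus lcm = 44.
    Write x = 0 + 4·t and substitute into x ≡ 4 (mod 11): 4·t ≡ 4 − 0 = 4 (mod 11).
    The inverse of 4 mod 11 is 3 (since 4·3 = 12 = 1·11 + 1), so t ≡ 3·4 = 12 ≡ 1 (mod 11).
    Then x = 0 + 4·1 = 4, valid modulo lcm(4, 11) = 44: x ≡ 4 (mod 44).
  Combine with x ≡ 3 (mod 7); new modulus lcm = 308.
    Write x = 4 + 44·t and substitute into x ≡ 3 (mod 7): 44·t ≡ 3 − 4 = -1 (mod 7).
    Reduce coefficients mod 7: 2·t ≡ 6 (mod 7).
    The inverse of 2 mod 7 is 4 (since 2·4 = 8 = 1·7 + 1), so t ≡ 4·6 = 24 ≡ 3 (mod 7).
    Then x = 4 + 44·3 = 136, valid modulo lcm(44, 7) = 308: x ≡ 136 (mod 308).
  Combine with x ≡ 6 (mod 13); new modulus lcm = 4004.
    Write x = 136 + 308·t and substitute into x ≡ 6 (mod 13): 308·t ≡ 6 − 136 = -130 (mod 13).
    Reduce coefficients mod 13: 9·t ≡ 0 (mod 13).
    The inverse of 9 mod 13 is 3 (since 9·3 = 27 = 2·13 + 1), so t ≡ 3·0 = 0 ≡ 0 (mod 13).
    Then x = 136 + 308·0 = 136, valid modulo lcm(308, 13) = 4004: x ≡ 136 (mod 4004).
  Combine with x ≡ 0 (mod 9); new modulus lcm = 36036.
    Write x = 136 + 4004·t and substitute into x ≡ 0 (mod 9): 4004·t ≡ 0 − 136 = -136 (mod 9).
    Reduce coefficients mod 9: 8·t ≡ 8 (mod 9).
    The inverse of 8 mod 9 is 8 (since 8·8 = 64 = 7·9 + 1), so t ≡ 8·8 = 64 ≡ 1 (mod 9).
    Then x = 136 + 4004·1 = 4140, valid modulo lcm(4004, 9) = 36036: x ≡ 4140 (mod 36036).
Verify against each original: 4140 mod 4 = 0, 4140 mod 11 = 4, 4140 mod 7 = 3, 4140 mod 13 = 6, 4140 mod 9 = 0.

x ≡ 4140 (mod 36036).


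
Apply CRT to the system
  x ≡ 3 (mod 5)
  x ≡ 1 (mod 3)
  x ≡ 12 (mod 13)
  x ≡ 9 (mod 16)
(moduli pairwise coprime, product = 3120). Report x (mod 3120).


Product of moduli M = 5 · 3 · 13 · 16 = 3120.
Merge one congruence at a time:
  Start: x ≡ 3 (mod 5).
  Combine with x ≡ 1 (mod 3); new modulus lcm = 15.
    Write x = 3 + 5·t and substitute into x ≡ 1 (mod 3): 5·t ≡ 1 − 3 = -2 (mod 3).
    Reduce coefficients mod 3: 2·t ≡ 1 (mod 3).
    The inverse of 2 mod 3 is 2 (since 2·2 = 4 = 1·3 + 1), so t ≡ 2·1 = 2 ≡ 2 (mod 3).
    Then x = 3 + 5·2 = 13, valid modulo lcm(5, 3) = 15: x ≡ 13 (mod 15).
  Combine with x ≡ 12 (mod 13); new modulus lcm = 195.
    Write x = 13 + 15·t and substitute into x ≡ 12 (mod 13): 15·t ≡ 12 − 13 = -1 (mod 13).
    Reduce coefficients mod 13: 2·t ≡ 12 (mod 13).
    The inverse of 2 mod 13 is 7 (since 2·7 = 14 = 1·13 + 1), so t ≡ 7·12 = 84 ≡ 6 (mod 13).
    Then x = 13 + 15·6 = 103, valid modulo lcm(15, 13) = 195: x ≡ 103 (mod 195).
  Combine with x ≡ 9 (mod 16); new modulus lcm = 3120.
    Write x = 103 + 195·t and substitute into x ≡ 9 (mod 16): 195·t ≡ 9 − 103 = -94 (mod 16).
    Reduce coefficients mod 16: 3·t ≡ 2 (mod 16).
    The inverse of 3 mod 16 is 11 (since 3·11 = 33 = 2·16 + 1), so t ≡ 11·2 = 22 ≡ 6 (mod 16).
    Then x = 103 + 195·6 = 1273, valid modulo lcm(195, 16) = 3120: x ≡ 1273 (mod 3120).
Verify against each original: 1273 mod 5 = 3, 1273 mod 3 = 1, 1273 mod 13 = 12, 1273 mod 16 = 9.

x ≡ 1273 (mod 3120).


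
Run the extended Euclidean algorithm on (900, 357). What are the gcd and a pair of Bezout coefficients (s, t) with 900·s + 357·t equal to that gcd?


Euclidean algorithm on (900, 357) — divide until remainder is 0:
  900 = 2 · 357 + 186
  357 = 1 · 186 + 171
  186 = 1 · 171 + 15
  171 = 11 · 15 + 6
  15 = 2 · 6 + 3
  6 = 2 · 3 + 0
gcd(900, 357) = 3.
Track Bezout coefficients alongside the remainders: start with r₀ = 900 = a·1 + b·0 (s = 1, t = 0) and r₁ = 357 = a·0 + b·1 (s = 0, t = 1); each new remainder r_{k+1} = r_{k-1} − q_k·r_k inherits s_{k+1} = s_{k-1} − q_k·s_k, t_{k+1} = t_{k-1} − q_k·t_k, so r_k = a·s_k + b·t_k at every step:
  q = 2: r = 186, s = 1 − 2·0 = 1, t = 0 − 2·1 = -2  (check: 900·1 + 357·(-2) = 186)
  q = 1: r = 171, s = 0 − 1·1 = -1, t = 1 − 1·(-2) = 3  (check: 900·(-1) + 357·3 = 171)
  q = 1: r = 15, s = 1 − 1·(-1) = 2, t = -2 − 1·3 = -5  (check: 900·2 + 357·(-5) = 15)
  q = 11: r = 6, s = -1 − 11·2 = -23, t = 3 − 11·(-5) = 58  (check: 900·(-23) + 357·58 = 6)
  q = 2: r = 3, s = 2 − 2·(-23) = 48, t = -5 − 2·58 = -121  (check: 900·48 + 357·(-121) = 3)
The row with r = 3 (the gcd) gives the Bezout coefficients s = 48, t = -121.
Result: 900 · (48) + 357 · (-121) = 3.

gcd(900, 357) = 3; s = 48, t = -121 (check: 900·48 + 357·(-121) = 3).


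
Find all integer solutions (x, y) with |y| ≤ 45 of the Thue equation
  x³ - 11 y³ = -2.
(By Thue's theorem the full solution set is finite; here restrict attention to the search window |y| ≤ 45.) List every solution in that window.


The equation is x³ - 11y³ = -2. For fixed y, x³ = 11·y³ − 2, so a solution requires the RHS to be a perfect cube.
Strategy: iterate y from -45 to 45, compute RHS = 11·y³ − 2, and check whether it is a (positive or negative) perfect cube.
Check small values of y:
  y = 0: RHS = -2 is not a perfect cube.
  y = 1: RHS = 9 is not a perfect cube.
  y = -1: RHS = -13 is not a perfect cube.
  y = 2: RHS = 86 is not a perfect cube.
  y = -2: RHS = -90 is not a perfect cube.
  y = 3: RHS = 295 is not a perfect cube.
  y = -3: RHS = -299 is not a perfect cube.
Continuing the search up to |y| = 45 finds no solutions either.
No (x, y) in the scanned range satisfies the equation.

No integer solutions with |y| ≤ 45.
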